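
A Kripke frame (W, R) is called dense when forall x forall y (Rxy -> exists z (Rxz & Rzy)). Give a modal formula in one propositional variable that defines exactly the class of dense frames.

□□ψ → □ψ

The condition is density. The C4 schema □□ψ → □ψ defines it.
Suppose □□ψ→□ψ is valid. Take Rxy and set V(ψ)={w : xR²w}. Then □□ψ at x, so □ψ at x, so ψ at y, i.e. ∃z(Rxz∧Rzy).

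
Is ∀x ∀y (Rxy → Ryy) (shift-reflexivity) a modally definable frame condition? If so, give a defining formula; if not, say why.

Yes — defined by □(□p → p)

This is a Sahlqvist condition; the T□ axiom □(□p → p) defines it.
Suppose □(□p→p) is valid. Take Rxy and set V(p)={w : Ryw}. Then at y, □p holds; since □(□p→p) at x, □p→p at y, so p at y, i.e. Ryy.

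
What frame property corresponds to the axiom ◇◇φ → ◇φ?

transitivity

This is frame-equivalent to □φ → □□φ (substitute ¬φ for φ and contrapose).
Suppose □φ→□□φ is valid. Take Rxy, Ryz and set V(φ)={w : Rxw}. Then □φ at x, so □□φ at x, so □φ at y, so φ at z, i.e. Rxz.
Conversely, on a frame with transitivity the schema holds at every world under every valuation.
So the correspondent is transitivity.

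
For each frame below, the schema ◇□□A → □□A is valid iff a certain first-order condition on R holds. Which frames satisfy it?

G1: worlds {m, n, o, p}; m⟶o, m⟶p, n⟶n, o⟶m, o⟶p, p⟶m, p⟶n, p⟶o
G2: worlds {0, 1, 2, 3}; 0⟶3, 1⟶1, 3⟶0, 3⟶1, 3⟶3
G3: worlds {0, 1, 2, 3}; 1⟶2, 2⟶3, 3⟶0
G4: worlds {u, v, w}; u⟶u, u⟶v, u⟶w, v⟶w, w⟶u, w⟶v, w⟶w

G4

Frame correspondent (Sahlqvist): ∀x ∀y ∀z ((xRy ∧ xR²z) → ∃w (yR²w ∧ z = w)) — i.e. a generalized confluence (Geach) condition.
G1: fails — pRn, pR²m but no w with nR²w and m=w.
G2: fails — 3R1, 3R²0 but no w with 1R²w and 0=w.
G3: fails — 1R2, 1R²3 but no w with 2R²w and 3=w.
G4: ✓.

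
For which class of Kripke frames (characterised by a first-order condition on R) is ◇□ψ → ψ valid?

This is frame-equivalent to ψ → □◇ψ (substitute ¬ψ for ψ and contrapose).
Suppose ψ→□◇ψ is valid. Take Rxy and set V(ψ)={x}. Then ψ at x, so □◇ψ at x, so ◇ψ at y, so some z with Ryz has ψ; z=x, i.e. Ryx.

symmetry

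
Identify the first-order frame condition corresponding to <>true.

seriality: forall x exists y Rxy

This schema is equivalent to the D axiom □ψ → ◇ψ.
It corresponds to seriality: forall x exists y Rxy.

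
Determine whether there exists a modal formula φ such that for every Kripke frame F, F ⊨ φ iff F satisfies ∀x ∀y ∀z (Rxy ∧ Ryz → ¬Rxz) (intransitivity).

Any modally definable frame class is closed under surjective bounded morphisms.
The 5-cycle (worlds s,t,u,v,w with s→t→u→v→w→s) is intransitive. Mapping every world to a single reflexive point • is a surjective bounded morphism; the reflexive point is not intransitive (R••∧R•• but R••).
So no modal formula (or set of formulas) defines exactly the intransitive frames.

Not definable by any modal formula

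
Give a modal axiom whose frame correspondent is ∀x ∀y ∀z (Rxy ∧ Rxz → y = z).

This is partial functionality; the standard corresponding axiom is CD: ◇ψ → □ψ.

◇ψ → □ψ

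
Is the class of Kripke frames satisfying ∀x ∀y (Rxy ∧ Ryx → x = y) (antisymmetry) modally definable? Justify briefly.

No

Any modally definable frame class is closed under surjective bounded morphisms.
The 6-cycle (worlds 0,1,2,3,4,5 with 0→1→2→3→4→5→0) is antisymmetric. Sending even-indexed worlds to a and odd-indexed worlds to b is a surjective bounded morphism onto the two-world frame with a↔b, which is not antisymmetric.
So the class is not modally definable.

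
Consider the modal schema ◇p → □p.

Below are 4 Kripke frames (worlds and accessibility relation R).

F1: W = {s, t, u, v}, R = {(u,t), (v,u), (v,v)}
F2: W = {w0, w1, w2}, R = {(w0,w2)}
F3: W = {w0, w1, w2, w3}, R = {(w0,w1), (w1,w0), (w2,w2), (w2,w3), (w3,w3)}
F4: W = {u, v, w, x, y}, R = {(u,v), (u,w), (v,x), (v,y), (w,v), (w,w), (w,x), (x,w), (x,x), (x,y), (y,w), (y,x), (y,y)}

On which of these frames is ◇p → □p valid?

The schema corresponds to partial functionality: ∀x ∀y ∀z (Rxy ∧ Rxz → y = z).
F1: fails — v sees both u and v.
F2: satisfies the condition.
F3: fails — w2 sees both w2 and w3.
F4: fails — u sees both v and w.
Valid on: F2.

F2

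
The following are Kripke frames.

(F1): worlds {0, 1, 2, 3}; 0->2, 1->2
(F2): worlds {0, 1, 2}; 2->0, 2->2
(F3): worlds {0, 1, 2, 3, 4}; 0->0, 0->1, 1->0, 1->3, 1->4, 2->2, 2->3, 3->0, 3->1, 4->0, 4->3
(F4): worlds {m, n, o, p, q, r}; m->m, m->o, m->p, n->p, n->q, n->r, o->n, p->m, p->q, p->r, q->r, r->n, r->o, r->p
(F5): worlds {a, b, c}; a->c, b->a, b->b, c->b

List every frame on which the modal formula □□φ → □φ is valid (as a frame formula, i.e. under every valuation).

(F2)

The schema corresponds to density: ∀x ∀y (Rxy → ∃z (Rxz ∧ Rzy)).
(F1): fails — R12 but no z with R1z and Rz2.
(F2): satisfies the condition.
(F3): fails — R43 but no z with R4z and Rz3.
(F4): fails — Ron but no z with Roz and Rzn.
(F5): fails — Rac but no z with Raz and Rzc.
Valid on: (F2).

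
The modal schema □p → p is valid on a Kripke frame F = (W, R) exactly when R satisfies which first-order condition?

Suppose □p→p is valid. At any x set V(p)={w : Rxw}. Then □p holds at x, so p holds at x, i.e. Rxx.
Conversely, on a frame with reflexivity the schema holds at every world under every valuation.
Frame condition: ∀x Rxx.

Reflexivity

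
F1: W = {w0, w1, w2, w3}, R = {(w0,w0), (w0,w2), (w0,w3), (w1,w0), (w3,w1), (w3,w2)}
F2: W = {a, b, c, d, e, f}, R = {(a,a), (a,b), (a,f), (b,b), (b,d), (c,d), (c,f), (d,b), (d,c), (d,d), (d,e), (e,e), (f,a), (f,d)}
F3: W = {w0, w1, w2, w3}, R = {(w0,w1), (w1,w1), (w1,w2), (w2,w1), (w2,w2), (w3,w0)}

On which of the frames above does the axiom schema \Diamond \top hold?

Frame correspondent (Sahlqvist): \forall x \exists y Rxy — i.e. seriality.
F1: fails — world w2 has no successor.
F2: satisfies the condition.
F3: satisfies the condition.

F2, F3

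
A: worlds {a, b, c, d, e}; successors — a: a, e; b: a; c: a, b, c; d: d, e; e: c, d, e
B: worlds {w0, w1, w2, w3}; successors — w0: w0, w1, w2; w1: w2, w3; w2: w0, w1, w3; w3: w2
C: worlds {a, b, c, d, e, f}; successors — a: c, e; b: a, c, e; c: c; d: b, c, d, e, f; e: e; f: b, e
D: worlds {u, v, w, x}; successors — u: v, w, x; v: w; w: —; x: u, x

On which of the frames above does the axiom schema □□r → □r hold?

A

This is the axiom for density; its first-order frame correspondent is ∀x ∀y (Rxy → ∃z (Rxz ∧ Rzy)).
A: holds.
B: fails — Rw3w2 but no z with Rw3z and Rzw2.
C: fails — Rba but no z with Rbz and Rza.
D: fails — Ruv but no z with Ruz and Rzv.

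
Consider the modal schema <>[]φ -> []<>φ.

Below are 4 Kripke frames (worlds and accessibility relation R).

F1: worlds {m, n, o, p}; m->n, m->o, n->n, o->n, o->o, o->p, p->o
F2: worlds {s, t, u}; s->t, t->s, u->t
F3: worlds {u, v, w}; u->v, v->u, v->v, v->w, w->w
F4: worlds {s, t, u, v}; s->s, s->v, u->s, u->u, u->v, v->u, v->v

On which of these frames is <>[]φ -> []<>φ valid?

F2, F4

This is the axiom for convergence; its first-order frame correspondent is forall x forall y forall z (Rxy & Rxz -> exists w (Ryw & Rzw)).
F1: fails — Ron and Rop but n and p have no common successor.
F2: condition met.
F3: fails — Rvw and Rvu but w and u have no common successor.
F4: condition met.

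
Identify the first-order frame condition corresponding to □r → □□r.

Suppose □r→□□r is valid. Take Rxy, Ryz and set V(r)={w : Rxw}. Then □r at x, so □□r at x, so □r at y, so r at z, i.e. Rxz.
Conversely, any frame satisfying ∀x ∀y ∀z (Rxy ∧ Ryz → Rxz) validates the schema.
Frame condition: ∀x ∀y ∀z (Rxy ∧ Ryz → Rxz).

Transitivity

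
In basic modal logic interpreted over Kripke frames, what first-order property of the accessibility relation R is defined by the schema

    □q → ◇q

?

seriality

Suppose □q→◇q is valid. At any x set V(q)=W. Then □q at x, so ◇q at x, so x has a successor.
Conversely, on a frame with seriality the schema holds at every world under every valuation.
Frame condition: ∀x ∃y Rxy.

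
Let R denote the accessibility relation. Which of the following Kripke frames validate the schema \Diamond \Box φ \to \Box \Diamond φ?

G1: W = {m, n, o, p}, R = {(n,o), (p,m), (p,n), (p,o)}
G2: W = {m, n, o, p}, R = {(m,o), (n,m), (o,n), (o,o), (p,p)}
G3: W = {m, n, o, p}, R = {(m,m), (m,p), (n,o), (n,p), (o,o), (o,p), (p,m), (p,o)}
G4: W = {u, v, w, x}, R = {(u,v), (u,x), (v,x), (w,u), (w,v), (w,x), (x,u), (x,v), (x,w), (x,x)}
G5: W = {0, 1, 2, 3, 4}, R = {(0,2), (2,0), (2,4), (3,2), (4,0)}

The schema corresponds to convergence: \forall x \forall y \forall z (Rxy \wedge Rxz \to \exists w (Ryw \wedge Rzw)).
G1: fails — Rno and Rno but o and o have no common successor.
G2: fails — Ron and Roo but n and o have no common successor.
G3: satisfies the condition.
G4: satisfies the condition.
G5: fails — R20 and R24 but 0 and 4 have no common successor.
Valid on: G3, G4.

G3, G4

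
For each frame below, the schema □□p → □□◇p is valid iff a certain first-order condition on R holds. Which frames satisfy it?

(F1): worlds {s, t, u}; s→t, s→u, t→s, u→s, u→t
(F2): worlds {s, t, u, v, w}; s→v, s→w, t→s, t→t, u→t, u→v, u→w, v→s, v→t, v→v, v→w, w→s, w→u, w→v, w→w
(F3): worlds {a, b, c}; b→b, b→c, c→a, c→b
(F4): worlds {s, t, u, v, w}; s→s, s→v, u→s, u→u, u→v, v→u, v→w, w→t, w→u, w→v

(F2)

Frame correspondent (Sahlqvist): ∀x ∀z (xR²z → ∃w (xR²w ∧ zRw)) — i.e. a generalized confluence (Geach) condition.
(F1): fails — tR²t but no w with tR²w and tRw.
(F2): satisfies the condition.
(F3): fails — bR²a but no w with bR²w and aRw.
(F4): fails — vR²t but no w* with vR²w* and tRw*.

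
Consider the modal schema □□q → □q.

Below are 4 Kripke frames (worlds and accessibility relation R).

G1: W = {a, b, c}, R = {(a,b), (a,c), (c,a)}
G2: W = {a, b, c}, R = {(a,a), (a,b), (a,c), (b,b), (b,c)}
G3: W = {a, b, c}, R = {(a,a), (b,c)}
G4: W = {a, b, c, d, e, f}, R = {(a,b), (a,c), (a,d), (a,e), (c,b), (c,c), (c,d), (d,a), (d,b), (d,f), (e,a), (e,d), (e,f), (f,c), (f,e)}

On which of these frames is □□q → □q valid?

G2

This is the axiom for density; its first-order frame correspondent is ∀x ∀y (Rxy → ∃z (Rxz ∧ Rzy)).
G1: fails — Rac but no z with Raz and Rzc.
G2: holds.
G3: fails — Rbc but no z with Rbz and Rzc.
G4: fails — Rfe but no z with Rfz and Rze.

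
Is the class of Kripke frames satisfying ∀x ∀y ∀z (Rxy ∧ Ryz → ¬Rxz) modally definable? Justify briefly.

No — not modally definable

Modal frame validity is preserved under surjective bounded morphisms.
The 5-cycle (worlds a,b,c,d,e with a→b→c→d→e→a) is intransitive. Mapping every world to a single reflexive point • is a surjective bounded morphism; the reflexive point is not intransitive (R••∧R•• but R••).
So the class is not modally definable.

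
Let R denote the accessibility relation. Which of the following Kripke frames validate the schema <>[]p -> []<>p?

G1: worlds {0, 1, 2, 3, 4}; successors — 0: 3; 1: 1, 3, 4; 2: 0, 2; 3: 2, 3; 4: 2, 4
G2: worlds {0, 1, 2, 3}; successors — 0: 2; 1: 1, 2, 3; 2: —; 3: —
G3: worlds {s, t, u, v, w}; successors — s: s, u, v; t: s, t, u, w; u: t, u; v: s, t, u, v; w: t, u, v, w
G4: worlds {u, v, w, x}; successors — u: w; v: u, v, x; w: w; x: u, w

G3

Frame correspondent (Sahlqvist): forall x forall y forall z (Rxy & Rxz -> exists w (Ryw & Rzw)) — i.e. convergence.
G1: fails — R20 and R22 but 0 and 2 have no common successor.
G2: fails — R02 and R02 but 2 and 2 have no common successor.
G3: condition met.
G4: fails — Rvv and Rvu but v and u have no common successor.
Valid on: G3.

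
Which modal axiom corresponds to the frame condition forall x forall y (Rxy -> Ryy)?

The condition is shift-reflexivity. The T□ schema □(□p → p) defines it.
Suppose □(□p→p) is valid. Take Rxy and set V(p)={w : Ryw}. Then at y, □p holds; since □(□p→p) at x, □p→p at y, so p at y, i.e. Ryy.

□(□p → p)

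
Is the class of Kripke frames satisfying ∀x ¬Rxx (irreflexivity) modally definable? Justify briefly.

No

If a class were modally definable it would be closed under surjective bounded morphisms (Goldblatt–Thomason).
The 4-cycle (worlds a,b,c,d with a→b→c→d→a) is irreflexive, and the map sending every world to a single reflexive point • is a surjective bounded morphism (forth: every edge maps to (•,•); back: every world has a successor). So any modal formula valid on the 4-cycle is also valid on the reflexive point, which is not irreflexive.
So no modal formula (or set of formulas) defines exactly the irreflexive frames.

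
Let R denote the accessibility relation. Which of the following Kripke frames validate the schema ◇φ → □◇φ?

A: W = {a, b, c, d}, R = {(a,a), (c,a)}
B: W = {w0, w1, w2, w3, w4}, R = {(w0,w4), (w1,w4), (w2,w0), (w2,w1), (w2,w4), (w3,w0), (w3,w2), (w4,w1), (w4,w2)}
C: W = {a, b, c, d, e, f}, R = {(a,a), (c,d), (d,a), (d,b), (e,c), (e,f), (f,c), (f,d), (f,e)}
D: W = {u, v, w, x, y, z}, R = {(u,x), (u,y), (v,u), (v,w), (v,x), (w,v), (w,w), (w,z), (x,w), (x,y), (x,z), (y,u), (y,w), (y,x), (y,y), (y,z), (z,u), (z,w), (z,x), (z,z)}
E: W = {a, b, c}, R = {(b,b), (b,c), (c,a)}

This is the axiom for the Euclidean property; its first-order frame correspondent is ∀x ∀y ∀z (Rxy ∧ Rxz → Ryz).
A: ✓.
B: fails — Rw0w4 and Rw0w4 but not Rw4w4.
C: fails — Rcd and Rcd but not Rdd.
D: fails — Rux and Rux but not Rxx.
E: fails — Rbc and Rbc but not Rcc.

A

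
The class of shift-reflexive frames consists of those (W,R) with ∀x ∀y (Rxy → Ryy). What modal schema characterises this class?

This is shift-reflexivity; the standard corresponding axiom is T□: □(□r → r).
Suppose □(□r→r) is valid. Take Rxy and set V(r)={w : Ryw}. Then at y, □r holds; since □(□r→r) at x, □r→r at y, so r at y, i.e. Ryy.

□(□r → r)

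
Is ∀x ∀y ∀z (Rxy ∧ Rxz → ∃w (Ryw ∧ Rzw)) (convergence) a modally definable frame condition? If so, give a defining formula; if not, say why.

The condition is convergence. A defining modal formula is ◇□q → □◇q.

Definable; ◇□q → □◇q defines it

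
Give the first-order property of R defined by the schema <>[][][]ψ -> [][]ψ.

forall x forall y forall z ((xRy & x R^2 z) -> exists w (y R^3 w & z = w))

This is a Sahlqvist (Geach-type) schema ◇^1□^3ψ → □^2◇^0ψ.
Minimal-valuation argument: fix x; take any y with xR^1y and any z with xR^2z. Set V(ψ) to the set of worlds R-reachable from y in exactly 3 steps. Then □^3ψ holds at y, so the antecedent holds at x; validity forces ◇^0ψ at z, giving a w with zR^0w and yR^3w.
First-order correspondent: forall x forall y forall z ((xRy & x R^2 z) -> exists w (y R^3 w & z = w)).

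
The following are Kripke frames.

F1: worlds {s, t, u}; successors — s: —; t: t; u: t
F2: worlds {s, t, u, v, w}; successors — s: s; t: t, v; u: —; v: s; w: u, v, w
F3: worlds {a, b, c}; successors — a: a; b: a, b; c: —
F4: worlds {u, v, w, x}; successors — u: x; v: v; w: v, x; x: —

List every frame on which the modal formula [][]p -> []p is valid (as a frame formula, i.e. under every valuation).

This is the axiom for density; its first-order frame correspondent is forall x forall y (Rxy -> exists z (Rxz & Rzy)).
F1: holds.
F2: holds.
F3: holds.
F4: fails — Rwx but no z with Rwz and Rzx.

F1, F2, F3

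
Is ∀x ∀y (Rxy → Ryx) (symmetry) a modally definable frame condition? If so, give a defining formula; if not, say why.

Yes — defined by q → □◇q

Yes: it is symmetry, defined by the B schema q → □◇q.
Suppose q→□◇q is valid. Take Rxy and set V(q)={x}. Then q at x, so □◇q at x, so ◇q at y, so some z with Ryz has q; z=x, i.e. Ryx.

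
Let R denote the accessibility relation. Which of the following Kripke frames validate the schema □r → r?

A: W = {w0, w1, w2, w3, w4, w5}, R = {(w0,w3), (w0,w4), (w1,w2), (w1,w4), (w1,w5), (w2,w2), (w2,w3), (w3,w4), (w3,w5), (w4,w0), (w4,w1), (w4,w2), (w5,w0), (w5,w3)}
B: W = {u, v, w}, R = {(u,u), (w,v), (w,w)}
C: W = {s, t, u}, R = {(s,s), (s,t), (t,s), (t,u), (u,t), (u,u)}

This is the axiom for reflexivity; its first-order frame correspondent is ∀x Rxx.
A: fails — world w0 does not see itself.
B: fails — world v does not see itself.
C: fails — world t does not see itself.

none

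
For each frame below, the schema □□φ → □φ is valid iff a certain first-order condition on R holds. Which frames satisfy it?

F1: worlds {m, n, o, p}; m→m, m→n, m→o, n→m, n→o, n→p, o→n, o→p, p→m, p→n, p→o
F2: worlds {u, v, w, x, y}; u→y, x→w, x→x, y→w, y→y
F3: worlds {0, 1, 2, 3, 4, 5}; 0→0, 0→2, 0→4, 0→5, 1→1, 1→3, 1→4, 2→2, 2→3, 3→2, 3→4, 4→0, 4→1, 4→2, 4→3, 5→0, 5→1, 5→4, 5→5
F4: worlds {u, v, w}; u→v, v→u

The schema corresponds to density: ∀x ∀y (Rxy → ∃z (Rxz ∧ Rzy)).
F1: condition met.
F2: condition met.
F3: fails — R34 but no z with R3z and Rz4.
F4: fails — Ruv but no z with Ruz and Rzv.

F1, F2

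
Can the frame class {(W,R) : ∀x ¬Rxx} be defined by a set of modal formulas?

No — not modally definable

If a class were modally definable it would be closed under surjective bounded morphisms (Goldblatt–Thomason).
The 5-cycle (worlds a,b,c,d,e with a→b→c→d→e→a) is irreflexive, and the map sending every world to a single reflexive point • is a surjective bounded morphism (forth: every edge maps to (•,•); back: every world has a successor). So any modal formula valid on the 5-cycle is also valid on the reflexive point, which is not irreflexive.
So no modal formula (or set of formulas) defines exactly the irreflexive frames.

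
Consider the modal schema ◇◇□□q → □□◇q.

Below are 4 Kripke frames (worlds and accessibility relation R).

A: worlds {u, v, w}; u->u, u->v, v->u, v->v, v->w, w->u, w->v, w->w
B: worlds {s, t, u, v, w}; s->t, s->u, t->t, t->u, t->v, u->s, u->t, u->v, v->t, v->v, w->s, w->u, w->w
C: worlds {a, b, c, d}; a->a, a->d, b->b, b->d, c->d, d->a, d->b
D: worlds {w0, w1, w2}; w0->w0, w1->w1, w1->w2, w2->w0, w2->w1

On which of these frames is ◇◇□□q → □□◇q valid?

The schema corresponds to a generalized confluence (Geach) condition: ∀x ∀y ∀z ((xR²y ∧ xR²z) → ∃w (yR²w ∧ zRw)).
A: satisfies the condition.
B: satisfies the condition.
C: satisfies the condition.
D: fails — w1R²w0, w1R²w1 but no w with w0R²w and w1Rw.
Valid on: A, B, C.

A, B, C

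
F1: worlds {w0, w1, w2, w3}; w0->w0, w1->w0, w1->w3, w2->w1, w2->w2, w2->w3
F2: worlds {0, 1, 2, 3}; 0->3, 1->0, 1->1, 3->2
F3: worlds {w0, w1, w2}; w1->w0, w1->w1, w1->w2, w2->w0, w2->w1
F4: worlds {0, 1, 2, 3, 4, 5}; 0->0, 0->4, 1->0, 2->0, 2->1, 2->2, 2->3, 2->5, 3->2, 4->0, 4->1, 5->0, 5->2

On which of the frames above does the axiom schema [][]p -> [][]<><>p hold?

This is the axiom for a generalized confluence (Geach) condition; its first-order frame correspondent is forall x forall z (x R^2 z -> exists w (x R^2 w & z R^2 w)).
F1: fails — w2R²w3 but no w with w2R²w and w3R²w.
F2: fails — 0R²2 but no w with 0R²w and 2R²w.
F3: fails — w1R²w0 but no w with w1R²w and w0R²w.
F4: satisfies the condition.
Valid on: F4.

F4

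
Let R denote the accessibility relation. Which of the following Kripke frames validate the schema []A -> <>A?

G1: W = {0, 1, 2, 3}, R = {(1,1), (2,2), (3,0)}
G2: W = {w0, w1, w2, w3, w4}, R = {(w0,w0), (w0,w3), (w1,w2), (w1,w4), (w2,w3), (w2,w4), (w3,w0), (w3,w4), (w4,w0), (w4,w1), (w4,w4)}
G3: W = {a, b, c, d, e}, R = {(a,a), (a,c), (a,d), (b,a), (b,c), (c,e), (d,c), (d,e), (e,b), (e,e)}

G2, G3

Frame correspondent (Sahlqvist): forall x exists y Rxy — i.e. seriality.
G1: fails — world 0 has no successor.
G2: ✓.
G3: ✓.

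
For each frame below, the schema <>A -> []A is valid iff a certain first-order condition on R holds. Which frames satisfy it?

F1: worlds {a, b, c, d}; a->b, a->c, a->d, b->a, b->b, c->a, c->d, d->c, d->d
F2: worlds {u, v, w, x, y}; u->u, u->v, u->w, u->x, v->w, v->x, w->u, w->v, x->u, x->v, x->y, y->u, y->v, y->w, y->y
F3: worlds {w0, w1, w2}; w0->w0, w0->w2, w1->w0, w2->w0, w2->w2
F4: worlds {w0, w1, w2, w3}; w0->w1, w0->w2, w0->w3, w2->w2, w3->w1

none

This is the axiom for partial functionality; its first-order frame correspondent is forall x forall y forall z (Rxy & Rxz -> y = z).
F1: fails — a sees both b and c.
F2: fails — u sees both u and v.
F3: fails — w0 sees both w0 and w2.
F4: fails — w0 sees both w1 and w2.
Valid on no frame.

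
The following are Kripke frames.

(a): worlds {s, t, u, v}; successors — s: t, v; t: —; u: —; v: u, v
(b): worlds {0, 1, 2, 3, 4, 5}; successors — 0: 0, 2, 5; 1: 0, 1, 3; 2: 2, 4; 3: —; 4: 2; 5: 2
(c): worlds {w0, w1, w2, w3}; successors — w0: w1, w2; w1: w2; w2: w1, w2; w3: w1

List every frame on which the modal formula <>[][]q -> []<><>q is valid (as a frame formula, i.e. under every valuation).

(c)

The schema corresponds to a generalized confluence (Geach) condition: forall x forall y forall z ((xRy & xRz) -> exists w (y R^2 w & z R^2 w)).
(a): fails — sRt, sRt but no w with tR²w and tR²w.
(b): fails — 1R0, 1R3 but no w with 0R²w and 3R²w.
(c): holds.
Valid on: (c).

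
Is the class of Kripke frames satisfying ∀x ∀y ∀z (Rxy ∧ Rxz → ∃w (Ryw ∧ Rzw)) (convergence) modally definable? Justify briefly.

Yes: it is convergence, defined by the .2 schema ◇□q → □◇q.
Suppose ◇□q→□◇q is valid. Take Rxy, Rxz and set V(q)={w : Ryw}. Then □q at y so ◇□q at x, so □◇q at x, so ◇q at z, giving w with Rzw and Ryw.

Yes — defined by ◇□q → □◇q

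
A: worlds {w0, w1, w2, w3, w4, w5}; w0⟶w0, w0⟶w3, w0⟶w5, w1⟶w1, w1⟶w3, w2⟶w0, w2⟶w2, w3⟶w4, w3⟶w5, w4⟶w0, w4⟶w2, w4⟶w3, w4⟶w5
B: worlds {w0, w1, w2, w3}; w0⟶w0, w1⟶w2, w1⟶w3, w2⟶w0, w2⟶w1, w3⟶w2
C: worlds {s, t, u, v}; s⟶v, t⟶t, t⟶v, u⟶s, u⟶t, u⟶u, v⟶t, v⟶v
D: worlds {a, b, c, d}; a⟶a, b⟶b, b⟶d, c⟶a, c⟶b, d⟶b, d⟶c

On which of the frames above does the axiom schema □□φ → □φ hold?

C

Frame correspondent (Sahlqvist): ∀x ∀y (Rxy → ∃z (Rxz ∧ Rzy)) — i.e. density.
A: fails — Rw3w4 but no z with Rw3z and Rzw4.
B: fails — Rw3w2 but no z with Rw3z and Rzw2.
C: ✓.
D: fails — Rdc but no z with Rdz and Rzc.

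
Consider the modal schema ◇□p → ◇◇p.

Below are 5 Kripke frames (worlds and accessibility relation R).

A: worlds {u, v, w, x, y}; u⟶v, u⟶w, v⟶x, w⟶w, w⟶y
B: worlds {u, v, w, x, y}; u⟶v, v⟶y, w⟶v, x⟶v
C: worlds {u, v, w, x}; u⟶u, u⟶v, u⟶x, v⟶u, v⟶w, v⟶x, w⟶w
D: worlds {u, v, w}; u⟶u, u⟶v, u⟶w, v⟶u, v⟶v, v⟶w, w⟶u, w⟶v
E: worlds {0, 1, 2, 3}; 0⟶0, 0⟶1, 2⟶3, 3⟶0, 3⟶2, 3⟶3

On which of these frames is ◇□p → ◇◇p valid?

This is the axiom for a generalized confluence (Geach) condition; its first-order frame correspondent is ∀x ∀y (xRy → ∃w (yRw ∧ xR²w)).
A: fails — vRx but no t with xRt and vR²t.
B: fails — vRy but no t with yRt and vR²t.
C: fails — uRx but no t with xRt and uR²t.
D: condition met.
E: fails — 0R1 but no w with 1Rw and 0R²w.

D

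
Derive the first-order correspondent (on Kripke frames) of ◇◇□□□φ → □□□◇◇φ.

∀x ∀y ∀z ((xR²y ∧ xR³z) → ∃w (yR³w ∧ zR²w))

This is a Sahlqvist (Geach-type) schema ◇^2□^3φ → □^3◇^2φ.
Minimal-valuation argument: fix x; take any y with xR^2y and any z with xR^3z. Set V(φ) to the set of worlds R-reachable from y in exactly 3 steps. Then □^3φ holds at y, so the antecedent holds at x; validity forces ◇^2φ at z, giving a w with zR^2w and yR^3w.
First-order correspondent: ∀x ∀y ∀z ((xR²y ∧ xR³z) → ∃w (yR³w ∧ zR²w)).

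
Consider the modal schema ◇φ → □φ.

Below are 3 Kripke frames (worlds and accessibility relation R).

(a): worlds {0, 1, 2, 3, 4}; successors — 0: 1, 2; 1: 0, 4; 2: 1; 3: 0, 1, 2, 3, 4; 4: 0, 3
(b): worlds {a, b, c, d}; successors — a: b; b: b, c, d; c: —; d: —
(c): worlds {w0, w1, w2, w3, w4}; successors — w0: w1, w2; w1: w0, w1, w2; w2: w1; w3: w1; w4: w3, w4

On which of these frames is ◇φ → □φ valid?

Frame correspondent (Sahlqvist): ∀x ∀y ∀z (Rxy ∧ Rxz → y = z) — i.e. partial functionality.
(a): fails — 0 sees both 1 and 2.
(b): fails — b sees both b and c.
(c): fails — w0 sees both w1 and w2.
Valid on no frame.

none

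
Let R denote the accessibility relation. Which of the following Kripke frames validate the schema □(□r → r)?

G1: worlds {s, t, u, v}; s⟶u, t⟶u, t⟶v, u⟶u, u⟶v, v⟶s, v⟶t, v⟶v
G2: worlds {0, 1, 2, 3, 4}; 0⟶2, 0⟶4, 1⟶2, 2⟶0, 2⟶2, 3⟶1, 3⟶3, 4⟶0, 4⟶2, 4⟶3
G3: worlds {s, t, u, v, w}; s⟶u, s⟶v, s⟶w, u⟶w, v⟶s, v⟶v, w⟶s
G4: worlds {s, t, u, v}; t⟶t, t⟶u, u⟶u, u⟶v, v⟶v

This is the axiom for shift-reflexivity; its first-order frame correspondent is ∀x ∀y (Rxy → Ryy).
G1: fails — Rvt but not Rtt.
G2: fails — R31 but not R11.
G3: fails — Ruw but not Rww.
G4: ✓.
Valid on: G4.

G4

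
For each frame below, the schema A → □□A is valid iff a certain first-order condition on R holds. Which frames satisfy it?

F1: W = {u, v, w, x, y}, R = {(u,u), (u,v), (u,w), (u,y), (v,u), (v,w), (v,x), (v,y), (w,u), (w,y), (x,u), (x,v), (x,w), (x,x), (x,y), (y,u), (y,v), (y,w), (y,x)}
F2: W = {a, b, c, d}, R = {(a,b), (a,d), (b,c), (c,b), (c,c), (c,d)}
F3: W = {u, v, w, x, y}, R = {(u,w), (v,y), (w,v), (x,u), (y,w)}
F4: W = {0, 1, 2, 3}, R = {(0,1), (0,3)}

This is the axiom for a generalized confluence (Geach) condition; its first-order frame correspondent is ∀x ∀z (xR²z → ∃w (x = w ∧ z = w)).
F1: fails — uR²v but u ≠ v.
F2: fails — aR²c but a ≠ c.
F3: fails — uR²v but u ≠ v.
F4: satisfies the condition.
Valid on: F4.

F4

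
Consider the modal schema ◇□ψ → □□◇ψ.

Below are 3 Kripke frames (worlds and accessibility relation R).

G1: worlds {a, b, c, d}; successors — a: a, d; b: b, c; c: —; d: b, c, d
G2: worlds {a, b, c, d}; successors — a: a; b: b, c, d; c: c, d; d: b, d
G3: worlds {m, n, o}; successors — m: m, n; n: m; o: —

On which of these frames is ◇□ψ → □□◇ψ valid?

G2, G3

The schema corresponds to a generalized confluence (Geach) condition: ∀x ∀y ∀z ((xRy ∧ xR²z) → ∃w (yRw ∧ zRw)).
G1: fails — aRa, aR²b but no w with aRw and bRw.
G2: ✓.
G3: ✓.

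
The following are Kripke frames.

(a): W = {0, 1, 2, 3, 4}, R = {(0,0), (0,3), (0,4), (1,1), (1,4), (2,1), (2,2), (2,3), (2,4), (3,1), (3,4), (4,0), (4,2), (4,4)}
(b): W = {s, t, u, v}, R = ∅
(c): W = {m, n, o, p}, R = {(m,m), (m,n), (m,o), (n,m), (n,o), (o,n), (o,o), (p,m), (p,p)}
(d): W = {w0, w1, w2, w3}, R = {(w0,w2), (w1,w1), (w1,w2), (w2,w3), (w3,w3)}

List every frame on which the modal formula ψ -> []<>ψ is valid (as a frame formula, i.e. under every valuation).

(b)

The schema corresponds to symmetry: forall x forall y (Rxy -> Ryx).
(a): fails — R34 but not R43.
(b): ✓.
(c): fails — Rpm but not Rmp.
(d): fails — Rw1w2 but not Rw2w1.
Valid on: (b).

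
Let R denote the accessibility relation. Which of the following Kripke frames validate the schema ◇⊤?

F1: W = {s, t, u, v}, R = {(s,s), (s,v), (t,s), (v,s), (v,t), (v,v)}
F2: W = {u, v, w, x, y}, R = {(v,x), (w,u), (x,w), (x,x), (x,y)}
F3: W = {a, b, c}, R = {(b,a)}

This is the axiom for seriality; its first-order frame correspondent is ∀x ∃y Rxy.
F1: fails — world u has no successor.
F2: fails — world u has no successor.
F3: fails — world a has no successor.
Valid on no frame.

none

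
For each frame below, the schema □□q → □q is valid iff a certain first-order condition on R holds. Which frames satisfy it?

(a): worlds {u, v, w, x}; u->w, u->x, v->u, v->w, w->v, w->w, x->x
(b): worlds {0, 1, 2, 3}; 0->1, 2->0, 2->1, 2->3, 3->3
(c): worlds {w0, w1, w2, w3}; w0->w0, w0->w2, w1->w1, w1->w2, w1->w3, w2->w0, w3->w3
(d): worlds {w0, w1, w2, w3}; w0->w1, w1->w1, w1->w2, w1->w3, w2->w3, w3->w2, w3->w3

(c), (d)

The schema corresponds to density: ∀x ∀y (Rxy → ∃z (Rxz ∧ Rzy)).
(a): fails — Rvu but no z with Rvz and Rzu.
(b): fails — R01 but no z with R0z and Rz1.
(c): ✓.
(d): ✓.
Valid on: (c), (d).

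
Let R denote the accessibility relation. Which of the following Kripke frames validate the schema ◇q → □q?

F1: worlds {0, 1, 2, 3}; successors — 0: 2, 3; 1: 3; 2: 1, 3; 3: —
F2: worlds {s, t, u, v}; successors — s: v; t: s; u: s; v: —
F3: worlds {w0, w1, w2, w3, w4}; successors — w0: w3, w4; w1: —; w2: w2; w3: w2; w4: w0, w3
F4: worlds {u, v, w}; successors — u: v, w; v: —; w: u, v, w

The schema corresponds to partial functionality: ∀x ∀y ∀z (Rxy ∧ Rxz → y = z).
F1: fails — 0 sees both 2 and 3.
F2: satisfies the condition.
F3: fails — w0 sees both w3 and w4.
F4: fails — u sees both v and w.
Valid on: F2.

F2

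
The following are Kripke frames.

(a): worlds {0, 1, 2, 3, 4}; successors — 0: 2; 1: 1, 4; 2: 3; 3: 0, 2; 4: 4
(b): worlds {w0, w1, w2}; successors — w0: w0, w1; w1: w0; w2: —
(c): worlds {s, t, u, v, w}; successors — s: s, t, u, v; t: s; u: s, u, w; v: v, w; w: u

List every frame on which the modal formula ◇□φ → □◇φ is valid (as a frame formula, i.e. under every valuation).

The schema corresponds to convergence: ∀x ∀y ∀z (Rxy ∧ Rxz → ∃w (Ryw ∧ Rzw)).
(a): fails — R32 and R30 but 2 and 0 have no common successor.
(b): holds.
(c): fails — Rsv and Rst but v and t have no common successor.
Valid on: (b).

(b)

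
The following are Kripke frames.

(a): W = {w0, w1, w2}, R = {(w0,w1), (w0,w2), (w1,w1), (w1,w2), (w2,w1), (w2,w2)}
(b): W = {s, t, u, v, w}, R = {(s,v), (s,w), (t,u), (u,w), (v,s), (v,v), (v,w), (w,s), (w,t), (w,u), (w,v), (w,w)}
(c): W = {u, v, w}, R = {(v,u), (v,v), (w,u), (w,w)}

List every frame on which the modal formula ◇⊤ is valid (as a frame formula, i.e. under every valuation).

(a), (b)

This is the axiom for seriality; its first-order frame correspondent is ∀x ∃y Rxy.
(a): condition met.
(b): condition met.
(c): fails — world u has no successor.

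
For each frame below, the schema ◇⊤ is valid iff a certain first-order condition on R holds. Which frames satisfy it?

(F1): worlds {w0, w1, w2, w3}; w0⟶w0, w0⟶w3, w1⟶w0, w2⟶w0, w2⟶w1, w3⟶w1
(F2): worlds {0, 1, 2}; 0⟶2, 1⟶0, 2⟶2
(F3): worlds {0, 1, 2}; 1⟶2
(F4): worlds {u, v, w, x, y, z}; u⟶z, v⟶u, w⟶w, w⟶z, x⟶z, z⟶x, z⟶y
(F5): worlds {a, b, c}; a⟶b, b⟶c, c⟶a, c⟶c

(F1), (F2), (F5)

The schema corresponds to seriality: ∀x ∃y Rxy.
(F1): condition met.
(F2): condition met.
(F3): fails — world 0 has no successor.
(F4): fails — world y has no successor.
(F5): condition met.
Valid on: (F1), (F2), (F5).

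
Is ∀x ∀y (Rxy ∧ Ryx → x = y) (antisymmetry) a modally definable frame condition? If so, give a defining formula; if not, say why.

Any modally definable frame class is closed under surjective bounded morphisms.
The 6-cycle (worlds w0,w1,w2,w3,w4,w5 with w0→w1→w2→w3→w4→w5→w0) is antisymmetric. Sending even-indexed worlds to a and odd-indexed worlds to b is a surjective bounded morphism onto the two-world frame with a↔b, which is not antisymmetric.
So no modal formula (or set of formulas) defines exactly the antisymmetric frames.

No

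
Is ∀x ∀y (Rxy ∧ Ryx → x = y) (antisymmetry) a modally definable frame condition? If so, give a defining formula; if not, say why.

Not modally definable

Any modally definable frame class is closed under surjective bounded morphisms.
The 6-cycle (worlds a,b,c,d,e,f with a→b→c→d→e→f→a) is antisymmetric. Sending even-indexed worlds to • and odd-indexed worlds to ∘ is a surjective bounded morphism onto the two-world frame with •↔∘, which is not antisymmetric.
So no modal formula (or set of formulas) defines exactly the antisymmetric frames.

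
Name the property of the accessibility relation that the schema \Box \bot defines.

□⊥ is valid iff no world has any successor (otherwise □⊥ fails at any world with one).

Emptiness of R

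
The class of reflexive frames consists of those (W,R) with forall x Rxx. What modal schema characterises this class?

□p → p

The condition is reflexivity. The T schema □p → p defines it.
Suppose □p→p is valid. At any x set V(p)={w : Rxw}. Then □p holds at x, so p holds at x, i.e. Rxx.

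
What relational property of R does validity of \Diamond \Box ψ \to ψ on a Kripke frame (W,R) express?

symmetry: \forall x \forall y (Rxy \to Ryx)

Replacing ψ by ¬ψ and contraposing gives the equivalent schema ψ → □◇ψ.
Suppose ψ→□◇ψ is valid. Take Rxy and set V(ψ)={x}. Then ψ at x, so □◇ψ at x, so ◇ψ at y, so some z with Ryz has ψ; z=x, i.e. Ryx.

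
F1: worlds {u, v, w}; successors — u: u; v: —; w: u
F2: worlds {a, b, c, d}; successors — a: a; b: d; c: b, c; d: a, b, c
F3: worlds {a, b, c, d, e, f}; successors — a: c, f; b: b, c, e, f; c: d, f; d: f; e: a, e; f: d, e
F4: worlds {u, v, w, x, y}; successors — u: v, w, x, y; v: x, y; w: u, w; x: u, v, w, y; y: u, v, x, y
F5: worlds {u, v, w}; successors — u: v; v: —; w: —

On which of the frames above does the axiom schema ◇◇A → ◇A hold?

F1, F5

The schema corresponds to transitivity: ∀x ∀y ∀z (Rxy ∧ Ryz → Rxz).
F1: holds.
F2: fails — Rcb and Rbd but not Rcd.
F3: fails — Rbc and Rcd but not Rbd.
F4: fails — Ruw and Rwu but not Ruu.
F5: holds.
Valid on: F1, F5.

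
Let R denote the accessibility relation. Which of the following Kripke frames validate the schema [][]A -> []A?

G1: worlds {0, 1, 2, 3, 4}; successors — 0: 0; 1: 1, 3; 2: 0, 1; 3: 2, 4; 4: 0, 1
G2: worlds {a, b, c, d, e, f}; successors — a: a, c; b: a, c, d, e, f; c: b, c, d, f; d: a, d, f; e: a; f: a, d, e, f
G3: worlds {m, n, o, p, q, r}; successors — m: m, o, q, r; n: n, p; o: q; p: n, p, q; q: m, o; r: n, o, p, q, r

This is the axiom for density; its first-order frame correspondent is forall x forall y (Rxy -> exists z (Rxz & Rzy)).
G1: fails — R34 but no z with R3z and Rz4.
G2: condition met.
G3: fails — Roq but no z with Roz and Rzq.
Valid on: G2.

G2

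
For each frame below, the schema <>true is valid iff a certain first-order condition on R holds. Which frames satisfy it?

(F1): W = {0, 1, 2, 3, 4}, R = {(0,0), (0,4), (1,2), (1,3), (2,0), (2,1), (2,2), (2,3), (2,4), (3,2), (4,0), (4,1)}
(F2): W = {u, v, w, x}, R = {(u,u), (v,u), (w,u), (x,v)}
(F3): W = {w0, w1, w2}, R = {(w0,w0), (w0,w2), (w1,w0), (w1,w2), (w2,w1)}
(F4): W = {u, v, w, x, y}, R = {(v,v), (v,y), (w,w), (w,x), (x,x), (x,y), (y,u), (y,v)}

Frame correspondent (Sahlqvist): forall x exists y Rxy — i.e. seriality.
(F1): satisfies the condition.
(F2): satisfies the condition.
(F3): satisfies the condition.
(F4): fails — world u has no successor.

(F1), (F2), (F3)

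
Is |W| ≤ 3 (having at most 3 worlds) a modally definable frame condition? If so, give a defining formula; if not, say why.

If a class were modally definable it would be closed under disjoint unions (Goldblatt–Thomason).
Any modal formula valid on each of 4 disjoint one-world frames is valid on their disjoint union (validity is preserved under disjoint unions). Each one-world frame has |W|=1≤3, but the union has |W|=4.
Hence having at most 3 worlds is not modally definable.

Not modally definable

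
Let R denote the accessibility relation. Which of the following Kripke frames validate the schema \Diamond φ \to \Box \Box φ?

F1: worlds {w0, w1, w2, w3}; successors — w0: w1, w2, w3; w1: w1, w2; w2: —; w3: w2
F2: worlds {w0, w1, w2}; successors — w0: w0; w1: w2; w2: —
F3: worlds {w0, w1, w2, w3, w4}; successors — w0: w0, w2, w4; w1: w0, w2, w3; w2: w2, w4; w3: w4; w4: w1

F2

Frame correspondent (Sahlqvist): \forall x \forall y \forall z ((xRy \wedge x R^2 z) \to \exists w (y = w \wedge z = w)) — i.e. a generalized confluence (Geach) condition.
F1: fails — w0Rw1, w0R²w2 but w1 ≠ w2.
F2: ✓.
F3: fails — w0Rw0, w0R²w1 but w0 ≠ w1.
Valid on: F2.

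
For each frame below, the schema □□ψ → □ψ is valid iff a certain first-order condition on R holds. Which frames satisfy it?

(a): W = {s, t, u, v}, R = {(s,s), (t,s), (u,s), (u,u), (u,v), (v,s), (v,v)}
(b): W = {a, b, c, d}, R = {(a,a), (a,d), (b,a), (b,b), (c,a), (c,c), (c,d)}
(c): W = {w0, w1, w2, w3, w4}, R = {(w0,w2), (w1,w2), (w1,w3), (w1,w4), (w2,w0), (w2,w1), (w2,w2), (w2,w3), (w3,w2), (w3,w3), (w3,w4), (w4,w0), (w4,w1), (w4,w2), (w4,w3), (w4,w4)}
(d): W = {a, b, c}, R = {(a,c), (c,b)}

Frame correspondent (Sahlqvist): ∀x ∀y (Rxy → ∃z (Rxz ∧ Rzy)) — i.e. density.
(a): condition met.
(b): condition met.
(c): condition met.
(d): fails — Rac but no z with Raz and Rzc.

(a), (b), (c)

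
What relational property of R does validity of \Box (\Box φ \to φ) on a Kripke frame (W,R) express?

Shift-reflexivity

Suppose □(□φ→φ) is valid. Take Rxy and set V(φ)={w : Ryw}. Then at y, □φ holds; since □(□φ→φ) at x, □φ→φ at y, so φ at y, i.e. Ryy.
Conversely, any frame satisfying \forall x \forall y (Rxy \to Ryy) validates the schema.
So the correspondent is shift-reflexivity.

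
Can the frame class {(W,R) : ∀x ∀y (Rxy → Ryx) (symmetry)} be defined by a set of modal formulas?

Yes: it is symmetry, defined by the B schema r → □◇r.

Yes — defined by r → □◇r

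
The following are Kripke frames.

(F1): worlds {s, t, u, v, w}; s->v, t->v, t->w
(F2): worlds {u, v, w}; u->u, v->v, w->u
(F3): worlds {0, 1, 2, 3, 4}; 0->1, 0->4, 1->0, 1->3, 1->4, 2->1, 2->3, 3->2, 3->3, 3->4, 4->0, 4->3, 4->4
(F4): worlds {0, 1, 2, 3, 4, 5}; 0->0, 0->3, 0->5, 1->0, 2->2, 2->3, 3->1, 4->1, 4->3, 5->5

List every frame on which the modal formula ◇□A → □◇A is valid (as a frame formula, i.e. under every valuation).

(F2), (F3)

Frame correspondent (Sahlqvist): ∀x ∀y ∀z (Rxy ∧ Rxz → ∃w (Ryw ∧ Rzw)) — i.e. convergence.
(F1): fails — Rsv and Rsv but v and v have no common successor.
(F2): condition met.
(F3): condition met.
(F4): fails — R00 and R03 but 0 and 3 have no common successor.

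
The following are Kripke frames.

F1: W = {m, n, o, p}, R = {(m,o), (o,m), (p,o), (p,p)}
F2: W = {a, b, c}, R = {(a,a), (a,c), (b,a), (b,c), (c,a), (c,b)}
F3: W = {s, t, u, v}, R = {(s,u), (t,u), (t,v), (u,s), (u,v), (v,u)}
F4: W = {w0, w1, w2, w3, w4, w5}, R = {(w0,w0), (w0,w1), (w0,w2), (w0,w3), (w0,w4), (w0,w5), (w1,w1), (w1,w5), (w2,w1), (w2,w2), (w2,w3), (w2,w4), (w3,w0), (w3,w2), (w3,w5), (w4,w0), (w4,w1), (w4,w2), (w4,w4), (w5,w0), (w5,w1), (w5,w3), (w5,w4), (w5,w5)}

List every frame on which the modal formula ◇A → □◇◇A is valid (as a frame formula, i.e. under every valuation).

Frame correspondent (Sahlqvist): ∀x ∀y ∀z ((xRy ∧ xRz) → ∃w (y = w ∧ zR²w)) — i.e. a generalized confluence (Geach) condition.
F1: fails — pRp, pRo but no w with p=w and oR²w.
F2: satisfies the condition.
F3: fails — tRu, tRv but no w with u=w and vR²w.
F4: fails — w0Rw2, w0Rw1 but no w with w2=w and w1R²w.
Valid on: F2.

F2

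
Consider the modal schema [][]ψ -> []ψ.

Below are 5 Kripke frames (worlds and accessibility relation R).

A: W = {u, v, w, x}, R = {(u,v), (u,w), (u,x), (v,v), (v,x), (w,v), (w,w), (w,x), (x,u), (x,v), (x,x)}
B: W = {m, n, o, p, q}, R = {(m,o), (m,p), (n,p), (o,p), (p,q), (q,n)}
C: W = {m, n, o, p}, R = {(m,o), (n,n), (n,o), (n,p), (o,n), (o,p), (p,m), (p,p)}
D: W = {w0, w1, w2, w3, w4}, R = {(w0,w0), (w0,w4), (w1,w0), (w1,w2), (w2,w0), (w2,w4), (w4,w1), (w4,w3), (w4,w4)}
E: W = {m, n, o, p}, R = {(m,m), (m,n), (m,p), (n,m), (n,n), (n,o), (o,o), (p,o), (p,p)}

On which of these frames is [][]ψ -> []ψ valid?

Frame correspondent (Sahlqvist): forall x forall y (Rxy -> exists z (Rxz & Rzy)) — i.e. density.
A: holds.
B: fails — Rop but no z with Roz and Rzp.
C: fails — Rmo but no z with Rmz and Rzo.
D: fails — Rw1w2 but no z with Rw1z and Rzw2.
E: holds.
Valid on: A, E.

A, E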